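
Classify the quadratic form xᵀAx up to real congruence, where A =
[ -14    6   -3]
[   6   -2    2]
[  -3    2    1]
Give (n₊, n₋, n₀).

Answer: (2, 1, 0)

Derivation:
step 0: pivot -14 → sign −
step 1: pivot 4/7 → sign +
step 2: pivot 3/4 → sign +
signature = (2, 1, 0)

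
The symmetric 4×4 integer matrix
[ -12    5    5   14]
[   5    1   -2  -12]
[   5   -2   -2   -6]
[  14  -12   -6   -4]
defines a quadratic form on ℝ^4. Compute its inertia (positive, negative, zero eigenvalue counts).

step 0: pivot -12 → sign −
step 1: pivot 37/12 → sign +
step 2: pivot 3/37 → sign +
step 3: row/col 3 already zero → sign 0
signature = (2, 1, 1)

Answer: (2, 1, 1)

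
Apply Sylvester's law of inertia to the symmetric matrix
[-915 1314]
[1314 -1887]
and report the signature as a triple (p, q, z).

Answer: (0, 2, 0)

Derivation:
step 0: pivot -915 → sign −
step 1: pivot -3/305 → sign −
signature = (0, 2, 0)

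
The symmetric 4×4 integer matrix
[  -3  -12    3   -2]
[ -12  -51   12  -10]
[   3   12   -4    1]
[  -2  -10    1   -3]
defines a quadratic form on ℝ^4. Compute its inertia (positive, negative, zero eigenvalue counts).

step 0: pivot -3 → sign −
step 1: pivot -3 → sign −
step 2: pivot -1 → sign −
step 3: pivot 2/3 → sign +
signature = (1, 3, 0)

Answer: (1, 3, 0)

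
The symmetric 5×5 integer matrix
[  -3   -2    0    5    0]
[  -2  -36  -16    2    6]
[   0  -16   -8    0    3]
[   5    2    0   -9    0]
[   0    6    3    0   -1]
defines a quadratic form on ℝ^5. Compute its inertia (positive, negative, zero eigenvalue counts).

step 0: pivot -3 → sign −
step 1: pivot -104/3 → sign −
step 2: pivot -8/13 → sign −
step 3: pivot 1/8 → sign +
step 4: row/col 4 already zero → sign 0
signature = (1, 3, 1)

Answer: (1, 3, 1)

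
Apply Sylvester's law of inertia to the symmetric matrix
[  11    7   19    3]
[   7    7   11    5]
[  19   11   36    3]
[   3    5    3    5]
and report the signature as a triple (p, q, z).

step 0: pivot 11 → sign +
step 1: pivot 28/11 → sign +
step 2: pivot 19/7 → sign +
step 3: pivot 3/19 → sign +
signature = (4, 0, 0)

Answer: (4, 0, 0)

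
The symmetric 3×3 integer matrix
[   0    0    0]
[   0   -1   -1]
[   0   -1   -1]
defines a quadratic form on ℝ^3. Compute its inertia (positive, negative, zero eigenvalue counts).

Answer: (0, 1, 2)

Derivation:
step 0: pivot -1 → sign −
step 1: row/col 1 already zero → sign 0
step 2: row/col 2 already zero → sign 0
signature = (0, 1, 2)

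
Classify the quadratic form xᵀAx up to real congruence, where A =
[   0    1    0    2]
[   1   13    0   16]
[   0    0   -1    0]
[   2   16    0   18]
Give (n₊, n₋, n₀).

Answer: (2, 2, 0)

Derivation:
step 0: pivot 13 → sign +
step 1: pivot -1/13 → sign −
step 2: pivot -1 → sign −
step 3: pivot 6 → sign +
signature = (2, 2, 0)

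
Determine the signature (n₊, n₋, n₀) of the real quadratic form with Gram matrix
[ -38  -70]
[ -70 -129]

Answer: (0, 2, 0)

Derivation:
step 0: pivot -38 → sign −
step 1: pivot -1/19 → sign −
signature = (0, 2, 0)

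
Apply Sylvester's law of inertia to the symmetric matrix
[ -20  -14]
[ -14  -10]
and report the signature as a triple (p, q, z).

step 0: pivot -20 → sign −
step 1: pivot -1/5 → sign −
signature = (0, 2, 0)

Answer: (0, 2, 0)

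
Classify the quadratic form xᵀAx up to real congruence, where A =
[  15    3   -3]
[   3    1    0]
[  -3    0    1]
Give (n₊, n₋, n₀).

step 0: pivot 15 → sign +
step 1: pivot 2/5 → sign +
step 2: pivot -1/2 → sign −
signature = (2, 1, 0)

Answer: (2, 1, 0)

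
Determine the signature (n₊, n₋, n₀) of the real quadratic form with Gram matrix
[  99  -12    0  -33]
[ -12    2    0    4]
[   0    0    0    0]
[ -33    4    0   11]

Answer: (2, 0, 2)

Derivation:
step 0: pivot 99 → sign +
step 1: pivot 6/11 → sign +
step 2: row/col 2 already zero → sign 0
step 3: row/col 3 already zero → sign 0
signature = (2, 0, 2)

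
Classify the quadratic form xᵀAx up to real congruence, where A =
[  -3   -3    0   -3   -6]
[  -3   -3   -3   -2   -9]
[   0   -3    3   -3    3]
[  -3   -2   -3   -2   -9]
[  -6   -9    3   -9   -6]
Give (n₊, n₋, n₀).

step 0: pivot -3 → sign −
step 1: pivot 3 → sign +
step 2: pivot -3 → sign −
step 3: pivot -2/3 → sign −
step 4: pivot 3 → sign +
signature = (2, 3, 0)

Answer: (2, 3, 0)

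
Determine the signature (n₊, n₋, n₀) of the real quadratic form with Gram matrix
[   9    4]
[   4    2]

Answer: (2, 0, 0)

Derivation:
step 0: pivot 9 → sign +
step 1: pivot 2/9 → sign +
signature = (2, 0, 0)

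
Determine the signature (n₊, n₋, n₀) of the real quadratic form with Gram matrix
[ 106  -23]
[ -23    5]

step 0: pivot 106 → sign +
step 1: pivot 1/106 → sign +
signature = (2, 0, 0)

Answer: (2, 0, 0)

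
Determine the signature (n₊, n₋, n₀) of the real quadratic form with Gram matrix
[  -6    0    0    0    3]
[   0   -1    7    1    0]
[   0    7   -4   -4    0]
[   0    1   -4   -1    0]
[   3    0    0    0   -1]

Answer: (2, 3, 0)

Derivation:
step 0: pivot -6 → sign −
step 1: pivot -1 → sign −
step 2: pivot 45 → sign +
step 3: pivot -1/5 → sign −
step 4: pivot 1/2 → sign +
signature = (2, 3, 0)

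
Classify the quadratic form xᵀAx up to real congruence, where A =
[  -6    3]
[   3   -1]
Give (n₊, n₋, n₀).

Answer: (1, 1, 0)

Derivation:
step 0: pivot -6 → sign −
step 1: pivot 1/2 → sign +
signature = (1, 1, 0)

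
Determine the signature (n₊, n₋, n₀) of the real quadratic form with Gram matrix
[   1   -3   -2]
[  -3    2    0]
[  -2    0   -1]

Answer: (2, 1, 0)

Derivation:
step 0: pivot 1 → sign +
step 1: pivot -7 → sign −
step 2: pivot 1/7 → sign +
signature = (2, 1, 0)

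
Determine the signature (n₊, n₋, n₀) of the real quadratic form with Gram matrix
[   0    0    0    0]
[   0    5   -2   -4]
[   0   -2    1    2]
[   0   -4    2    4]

Answer: (2, 0, 2)

Derivation:
step 0: pivot 5 → sign +
step 1: pivot 1/5 → sign +
step 2: row/col 2 already zero → sign 0
step 3: row/col 3 already zero → sign 0
signature = (2, 0, 2)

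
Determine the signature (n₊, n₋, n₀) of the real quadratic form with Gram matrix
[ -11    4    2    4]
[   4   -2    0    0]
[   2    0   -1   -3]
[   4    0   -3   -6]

Answer: (1, 3, 0)

Derivation:
step 0: pivot -11 → sign −
step 1: pivot -6/11 → sign −
step 2: pivot 1/3 → sign +
step 3: pivot -1 → sign −
signature = (1, 3, 0)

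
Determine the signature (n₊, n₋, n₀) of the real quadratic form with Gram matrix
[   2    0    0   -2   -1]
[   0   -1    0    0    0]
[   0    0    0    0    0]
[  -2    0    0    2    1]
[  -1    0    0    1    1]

Answer: (2, 1, 2)

Derivation:
step 0: pivot 2 → sign +
step 1: pivot -1 → sign −
step 2: pivot 1/2 → sign +
step 3: row/col 3 already zero → sign 0
step 4: row/col 4 already zero → sign 0
signature = (2, 1, 2)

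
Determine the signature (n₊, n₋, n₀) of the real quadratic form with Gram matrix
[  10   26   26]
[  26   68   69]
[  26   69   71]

Answer: (2, 1, 0)

Derivation:
step 0: pivot 10 → sign +
step 1: pivot 2/5 → sign +
step 2: pivot -3/2 → sign −
signature = (2, 1, 0)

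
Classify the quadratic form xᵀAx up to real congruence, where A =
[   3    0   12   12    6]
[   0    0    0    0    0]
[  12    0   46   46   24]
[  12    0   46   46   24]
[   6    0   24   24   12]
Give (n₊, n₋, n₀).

Answer: (1, 1, 3)

Derivation:
step 0: pivot 3 → sign +
step 1: pivot -2 → sign −
step 2: row/col 2 already zero → sign 0
step 3: row/col 3 already zero → sign 0
step 4: row/col 4 already zero → sign 0
signature = (1, 1, 3)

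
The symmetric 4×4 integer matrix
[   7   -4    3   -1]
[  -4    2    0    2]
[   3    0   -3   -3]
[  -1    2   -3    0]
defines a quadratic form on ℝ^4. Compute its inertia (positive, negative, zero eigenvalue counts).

step 0: pivot 7 → sign +
step 1: pivot -2/7 → sign −
step 2: pivot 6 → sign +
step 3: pivot 1 → sign +
signature = (3, 1, 0)

Answer: (3, 1, 0)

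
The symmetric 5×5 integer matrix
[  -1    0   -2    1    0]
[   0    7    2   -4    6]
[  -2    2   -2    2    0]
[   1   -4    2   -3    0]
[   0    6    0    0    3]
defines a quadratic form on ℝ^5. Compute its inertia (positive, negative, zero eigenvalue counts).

Answer: (3, 2, 0)

Derivation:
step 0: pivot -1 → sign −
step 1: pivot 7 → sign +
step 2: pivot 10/7 → sign +
step 3: pivot -26/5 → sign −
step 4: pivot 3/13 → sign +
signature = (3, 2, 0)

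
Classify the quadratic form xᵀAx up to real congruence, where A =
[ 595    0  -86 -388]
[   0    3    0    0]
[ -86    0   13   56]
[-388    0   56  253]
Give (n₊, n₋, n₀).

Answer: (3, 1, 0)

Derivation:
step 0: pivot 595 → sign +
step 1: pivot 3 → sign +
step 2: pivot 339/595 → sign +
step 3: pivot -3/113 → sign −
signature = (3, 1, 0)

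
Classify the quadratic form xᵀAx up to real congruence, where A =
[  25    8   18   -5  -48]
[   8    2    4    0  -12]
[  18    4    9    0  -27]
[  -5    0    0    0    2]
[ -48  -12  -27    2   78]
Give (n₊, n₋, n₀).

Answer: (4, 1, 0)

Derivation:
step 0: pivot 25 → sign +
step 1: pivot -14/25 → sign −
step 2: pivot 11/7 → sign +
step 3: pivot 25/11 → sign +
step 4: pivot 1/25 → sign +
signature = (4, 1, 0)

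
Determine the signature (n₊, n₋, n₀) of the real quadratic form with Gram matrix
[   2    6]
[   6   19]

step 0: pivot 2 → sign +
step 1: pivot 1 → sign +
signature = (2, 0, 0)

Answer: (2, 0, 0)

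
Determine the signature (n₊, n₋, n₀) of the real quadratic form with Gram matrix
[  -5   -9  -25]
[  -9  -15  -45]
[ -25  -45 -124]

step 0: pivot -5 → sign −
step 1: pivot 6/5 → sign +
step 2: pivot 1 → sign +
signature = (2, 1, 0)

Answer: (2, 1, 0)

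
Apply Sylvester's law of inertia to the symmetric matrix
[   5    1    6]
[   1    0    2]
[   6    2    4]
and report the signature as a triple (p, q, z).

step 0: pivot 5 → sign +
step 1: pivot -1/5 → sign −
step 2: row/col 2 already zero → sign 0
signature = (1, 1, 1)

Answer: (1, 1, 1)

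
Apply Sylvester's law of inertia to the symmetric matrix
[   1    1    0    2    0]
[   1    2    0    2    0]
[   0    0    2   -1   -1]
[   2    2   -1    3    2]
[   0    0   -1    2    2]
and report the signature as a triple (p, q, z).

Answer: (4, 1, 0)

Derivation:
step 0: pivot 1 → sign +
step 1: pivot 1 → sign +
step 2: pivot 2 → sign +
step 3: pivot -3/2 → sign −
step 4: pivot 3 → sign +
signature = (4, 1, 0)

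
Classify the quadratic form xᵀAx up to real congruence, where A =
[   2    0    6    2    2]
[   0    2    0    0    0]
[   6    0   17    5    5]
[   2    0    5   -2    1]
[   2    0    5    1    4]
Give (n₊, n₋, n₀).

Answer: (3, 2, 0)

Derivation:
step 0: pivot 2 → sign +
step 1: pivot 2 → sign +
step 2: pivot -1 → sign −
step 3: pivot -3 → sign −
step 4: pivot 3 → sign +
signature = (3, 2, 0)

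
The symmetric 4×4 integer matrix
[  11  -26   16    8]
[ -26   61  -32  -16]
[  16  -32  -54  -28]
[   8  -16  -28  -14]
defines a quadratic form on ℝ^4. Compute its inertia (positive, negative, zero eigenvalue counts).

Answer: (2, 2, 0)

Derivation:
step 0: pivot 11 → sign +
step 1: pivot -5/11 → sign −
step 2: pivot -14/5 → sign −
step 3: pivot 6/7 → sign +
signature = (2, 2, 0)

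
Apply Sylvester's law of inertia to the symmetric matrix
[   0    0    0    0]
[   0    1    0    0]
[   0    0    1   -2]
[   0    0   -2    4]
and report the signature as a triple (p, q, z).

step 0: pivot 1 → sign +
step 1: pivot 1 → sign +
step 2: row/col 2 already zero → sign 0
step 3: row/col 3 already zero → sign 0
signature = (2, 0, 2)

Answer: (2, 0, 2)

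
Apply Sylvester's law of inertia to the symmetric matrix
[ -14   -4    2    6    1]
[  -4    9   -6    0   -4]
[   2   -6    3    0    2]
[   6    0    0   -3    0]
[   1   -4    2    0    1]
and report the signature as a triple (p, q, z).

Answer: (1, 4, 0)

Derivation:
step 0: pivot -14 → sign −
step 1: pivot 71/7 → sign +
step 2: pivot -69/71 → sign −
step 3: pivot -15/23 → sign −
step 4: pivot -3/10 → sign −
signature = (1, 4, 0)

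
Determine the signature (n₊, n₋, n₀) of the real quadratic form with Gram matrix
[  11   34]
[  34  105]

Answer: (1, 1, 0)

Derivation:
step 0: pivot 11 → sign +
step 1: pivot -1/11 → sign −
signature = (1, 1, 0)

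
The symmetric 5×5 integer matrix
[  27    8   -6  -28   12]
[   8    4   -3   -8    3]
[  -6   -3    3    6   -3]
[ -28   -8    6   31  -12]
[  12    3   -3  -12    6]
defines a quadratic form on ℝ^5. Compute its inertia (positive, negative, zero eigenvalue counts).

Answer: (4, 1, 0)

Derivation:
step 0: pivot 27 → sign +
step 1: pivot 44/27 → sign +
step 2: pivot 3/4 → sign +
step 3: pivot 21/11 → sign +
step 4: pivot -3/7 → sign −
signature = (4, 1, 0)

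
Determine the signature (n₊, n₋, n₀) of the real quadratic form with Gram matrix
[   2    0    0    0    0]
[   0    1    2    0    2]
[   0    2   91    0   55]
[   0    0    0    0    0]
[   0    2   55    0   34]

Answer: (4, 0, 1)

Derivation:
step 0: pivot 2 → sign +
step 1: pivot 1 → sign +
step 2: pivot 87 → sign +
step 3: pivot 3/29 → sign +
step 4: row/col 4 already zero → sign 0
signature = (4, 0, 1)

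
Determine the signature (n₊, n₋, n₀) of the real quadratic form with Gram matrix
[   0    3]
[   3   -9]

step 0: pivot -9 → sign −
step 1: pivot 1 → sign +
signature = (1, 1, 0)

Answer: (1, 1, 0)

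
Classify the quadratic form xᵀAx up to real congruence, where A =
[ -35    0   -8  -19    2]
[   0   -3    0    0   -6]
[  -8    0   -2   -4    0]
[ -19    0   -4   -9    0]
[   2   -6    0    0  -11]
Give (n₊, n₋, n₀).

step 0: pivot -35 → sign −
step 1: pivot -3 → sign −
step 2: pivot -6/35 → sign −
step 3: pivot 2 → sign +
step 4: pivot 1/3 → sign +
signature = (2, 3, 0)

Answer: (2, 3, 0)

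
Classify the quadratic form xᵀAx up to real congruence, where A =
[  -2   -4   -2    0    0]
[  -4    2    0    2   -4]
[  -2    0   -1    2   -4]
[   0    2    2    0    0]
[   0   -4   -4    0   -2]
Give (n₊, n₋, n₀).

Answer: (2, 3, 0)

Derivation:
step 0: pivot -2 → sign −
step 1: pivot 10 → sign +
step 2: pivot -3/5 → sign −
step 3: pivot 2 → sign +
step 4: pivot -2 → sign −
signature = (2, 3, 0)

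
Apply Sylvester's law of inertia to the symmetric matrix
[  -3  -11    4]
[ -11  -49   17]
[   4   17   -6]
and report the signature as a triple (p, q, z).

step 0: pivot -3 → sign −
step 1: pivot -26/3 → sign −
step 2: pivot -1/26 → sign −
signature = (0, 3, 0)

Answer: (0, 3, 0)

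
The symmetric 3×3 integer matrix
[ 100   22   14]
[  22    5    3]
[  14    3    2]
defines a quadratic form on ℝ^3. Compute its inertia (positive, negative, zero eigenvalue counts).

step 0: pivot 100 → sign +
step 1: pivot 4/25 → sign +
step 2: row/col 2 already zero → sign 0
signature = (2, 0, 1)

Answer: (2, 0, 1)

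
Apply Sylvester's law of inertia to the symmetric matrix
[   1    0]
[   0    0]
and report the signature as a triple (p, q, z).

Answer: (1, 0, 1)

Derivation:
step 0: pivot 1 → sign +
step 1: row/col 1 already zero → sign 0
signature = (1, 0, 1)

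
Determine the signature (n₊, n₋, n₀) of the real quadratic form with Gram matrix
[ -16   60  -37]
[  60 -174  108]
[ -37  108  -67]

step 0: pivot -16 → sign −
step 1: pivot 51 → sign +
step 2: pivot 3/136 → sign +
signature = (2, 1, 0)

Answer: (2, 1, 0)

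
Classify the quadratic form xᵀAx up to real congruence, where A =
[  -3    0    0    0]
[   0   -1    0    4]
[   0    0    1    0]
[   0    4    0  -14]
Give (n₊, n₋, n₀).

step 0: pivot -3 → sign −
step 1: pivot -1 → sign −
step 2: pivot 1 → sign +
step 3: pivot 2 → sign +
signature = (2, 2, 0)

Answer: (2, 2, 0)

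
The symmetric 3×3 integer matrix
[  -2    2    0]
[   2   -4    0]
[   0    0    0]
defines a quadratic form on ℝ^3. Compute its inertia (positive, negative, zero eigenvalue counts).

Answer: (0, 2, 1)

Derivation:
step 0: pivot -2 → sign −
step 1: pivot -2 → sign −
step 2: row/col 2 already zero → sign 0
signature = (0, 2, 1)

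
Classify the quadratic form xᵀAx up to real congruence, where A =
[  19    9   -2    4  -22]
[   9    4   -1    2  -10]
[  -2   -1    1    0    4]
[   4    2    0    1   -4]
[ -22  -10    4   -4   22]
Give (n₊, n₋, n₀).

step 0: pivot 19 → sign +
step 1: pivot -5/19 → sign −
step 2: pivot 4/5 → sign +
step 3: pivot -6 → sign −
step 4: row/col 4 already zero → sign 0
signature = (2, 2, 1)

Answer: (2, 2, 1)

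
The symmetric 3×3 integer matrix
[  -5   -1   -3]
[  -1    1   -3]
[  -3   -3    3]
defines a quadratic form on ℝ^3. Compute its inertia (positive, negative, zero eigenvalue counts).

Answer: (1, 1, 1)

Derivation:
step 0: pivot -5 → sign −
step 1: pivot 6/5 → sign +
step 2: row/col 2 already zero → sign 0
signature = (1, 1, 1)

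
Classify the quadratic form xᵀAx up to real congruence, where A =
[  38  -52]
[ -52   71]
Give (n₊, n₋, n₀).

step 0: pivot 38 → sign +
step 1: pivot -3/19 → sign −
signature = (1, 1, 0)

Answer: (1, 1, 0)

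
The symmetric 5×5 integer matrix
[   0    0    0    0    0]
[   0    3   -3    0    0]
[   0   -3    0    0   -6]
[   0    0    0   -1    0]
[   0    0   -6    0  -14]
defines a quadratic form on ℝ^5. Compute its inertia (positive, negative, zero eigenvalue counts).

step 0: pivot 3 → sign +
step 1: pivot -3 → sign −
step 2: pivot -1 → sign −
step 3: pivot -2 → sign −
step 4: row/col 4 already zero → sign 0
signature = (1, 3, 1)

Answer: (1, 3, 1)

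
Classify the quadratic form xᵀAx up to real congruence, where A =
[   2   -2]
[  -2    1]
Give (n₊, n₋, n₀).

step 0: pivot 2 → sign +
step 1: pivot -1 → sign −
signature = (1, 1, 0)

Answer: (1, 1, 0)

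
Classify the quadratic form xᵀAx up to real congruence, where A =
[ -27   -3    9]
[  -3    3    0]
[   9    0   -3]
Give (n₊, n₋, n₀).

Answer: (1, 2, 0)

Derivation:
step 0: pivot -27 → sign −
step 1: pivot 10/3 → sign +
step 2: pivot -3/10 → sign −
signature = (1, 2, 0)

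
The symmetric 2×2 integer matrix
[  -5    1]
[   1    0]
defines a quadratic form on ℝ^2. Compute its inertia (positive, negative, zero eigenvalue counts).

step 0: pivot -5 → sign −
step 1: pivot 1/5 → sign +
signature = (1, 1, 0)

Answer: (1, 1, 0)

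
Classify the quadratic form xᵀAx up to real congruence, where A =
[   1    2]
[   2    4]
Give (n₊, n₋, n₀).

Answer: (1, 0, 1)

Derivation:
step 0: pivot 1 → sign +
step 1: row/col 1 already zero → sign 0
signature = (1, 0, 1)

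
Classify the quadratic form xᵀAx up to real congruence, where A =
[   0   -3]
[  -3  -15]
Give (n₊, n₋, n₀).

Answer: (1, 1, 0)

Derivation:
step 0: pivot -15 → sign −
step 1: pivot 3/5 → sign +
signature = (1, 1, 0)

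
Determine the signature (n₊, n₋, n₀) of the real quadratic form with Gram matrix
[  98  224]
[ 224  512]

step 0: pivot 98 → sign +
step 1: row/col 1 already zero → sign 0
signature = (1, 0, 1)

Answer: (1, 0, 1)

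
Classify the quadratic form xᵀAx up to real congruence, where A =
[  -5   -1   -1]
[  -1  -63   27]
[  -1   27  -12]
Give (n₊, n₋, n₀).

step 0: pivot -5 → sign −
step 1: pivot -314/5 → sign −
step 2: pivot -3/157 → sign −
signature = (0, 3, 0)

Answer: (0, 3, 0)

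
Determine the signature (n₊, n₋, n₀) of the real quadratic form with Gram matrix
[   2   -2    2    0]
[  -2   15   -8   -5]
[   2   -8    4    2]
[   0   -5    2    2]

Answer: (3, 1, 0)

Derivation:
step 0: pivot 2 → sign +
step 1: pivot 13 → sign +
step 2: pivot -10/13 → sign −
step 3: pivot 1/5 → sign +
signature = (3, 1, 0)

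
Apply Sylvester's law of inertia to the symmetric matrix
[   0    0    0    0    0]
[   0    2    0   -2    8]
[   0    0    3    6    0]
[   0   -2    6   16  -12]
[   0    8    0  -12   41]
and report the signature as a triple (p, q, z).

Answer: (4, 0, 1)

Derivation:
step 0: pivot 2 → sign +
step 1: pivot 3 → sign +
step 2: pivot 2 → sign +
step 3: pivot 1 → sign +
step 4: row/col 4 already zero → sign 0
signature = (4, 0, 1)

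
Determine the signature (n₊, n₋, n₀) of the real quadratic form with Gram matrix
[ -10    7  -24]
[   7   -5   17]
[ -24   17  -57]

step 0: pivot -10 → sign −
step 1: pivot -1/10 → sign −
step 2: pivot 1 → sign +
signature = (1, 2, 0)

Answer: (1, 2, 0)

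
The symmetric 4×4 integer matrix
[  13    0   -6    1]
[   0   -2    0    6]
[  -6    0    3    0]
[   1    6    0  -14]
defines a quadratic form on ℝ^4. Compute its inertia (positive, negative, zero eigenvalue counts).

step 0: pivot 13 → sign +
step 1: pivot -2 → sign −
step 2: pivot 3/13 → sign +
step 3: pivot 3 → sign +
signature = (3, 1, 0)

Answer: (3, 1, 0)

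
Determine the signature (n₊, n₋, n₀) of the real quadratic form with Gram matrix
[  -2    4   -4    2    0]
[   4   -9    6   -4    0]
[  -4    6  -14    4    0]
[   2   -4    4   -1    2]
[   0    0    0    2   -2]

step 0: pivot -2 → sign −
step 1: pivot -1 → sign −
step 2: pivot -2 → sign −
step 3: pivot 1 → sign +
step 4: pivot -6 → sign −
signature = (1, 4, 0)

Answer: (1, 4, 0)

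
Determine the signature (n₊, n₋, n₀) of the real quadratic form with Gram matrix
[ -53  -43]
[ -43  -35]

Answer: (0, 2, 0)

Derivation:
step 0: pivot -53 → sign −
step 1: pivot -6/53 → sign −
signature = (0, 2, 0)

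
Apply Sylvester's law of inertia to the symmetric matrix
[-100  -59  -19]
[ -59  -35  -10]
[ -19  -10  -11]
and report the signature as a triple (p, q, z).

step 0: pivot -100 → sign −
step 1: pivot -19/100 → sign −
step 2: pivot 6/19 → sign +
signature = (1, 2, 0)

Answer: (1, 2, 0)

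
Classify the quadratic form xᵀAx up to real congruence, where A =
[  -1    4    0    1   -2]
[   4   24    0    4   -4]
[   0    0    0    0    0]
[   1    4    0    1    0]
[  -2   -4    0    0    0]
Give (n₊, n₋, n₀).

step 0: pivot -1 → sign −
step 1: pivot 40 → sign +
step 2: pivot 2/5 → sign +
step 3: row/col 3 already zero → sign 0
step 4: row/col 4 already zero → sign 0
signature = (2, 1, 2)

Answer: (2, 1, 2)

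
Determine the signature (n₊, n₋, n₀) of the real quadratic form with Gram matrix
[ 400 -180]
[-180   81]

Answer: (1, 0, 1)

Derivation:
step 0: pivot 400 → sign +
step 1: row/col 1 already zero → sign 0
signature = (1, 0, 1)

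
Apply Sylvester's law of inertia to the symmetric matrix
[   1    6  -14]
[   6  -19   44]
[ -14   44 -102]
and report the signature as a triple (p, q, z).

step 0: pivot 1 → sign +
step 1: pivot -55 → sign −
step 2: pivot -6/55 → sign −
signature = (1, 2, 0)

Answer: (1, 2, 0)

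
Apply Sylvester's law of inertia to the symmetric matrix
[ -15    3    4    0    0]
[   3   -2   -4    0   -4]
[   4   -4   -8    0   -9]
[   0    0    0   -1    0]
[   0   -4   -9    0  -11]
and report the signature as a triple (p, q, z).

Answer: (2, 3, 0)

Derivation:
step 0: pivot -15 → sign −
step 1: pivot -7/5 → sign −
step 2: pivot 8/21 → sign +
step 3: pivot -1 → sign −
step 4: pivot 3/8 → sign +
signature = (2, 3, 0)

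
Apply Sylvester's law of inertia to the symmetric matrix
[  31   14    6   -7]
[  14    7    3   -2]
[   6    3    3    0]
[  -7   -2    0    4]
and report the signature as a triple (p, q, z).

Answer: (3, 0, 1)

Derivation:
step 0: pivot 31 → sign +
step 1: pivot 21/31 → sign +
step 2: pivot 12/7 → sign +
step 3: row/col 3 already zero → sign 0
signature = (3, 0, 1)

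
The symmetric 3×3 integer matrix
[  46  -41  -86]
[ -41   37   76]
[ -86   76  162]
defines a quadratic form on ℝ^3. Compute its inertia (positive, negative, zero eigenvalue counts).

step 0: pivot 46 → sign +
step 1: pivot 21/46 → sign +
step 2: pivot 2/7 → sign +
signature = (3, 0, 0)

Answer: (3, 0, 0)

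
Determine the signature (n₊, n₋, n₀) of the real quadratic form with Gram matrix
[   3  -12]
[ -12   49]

Answer: (2, 0, 0)

Derivation:
step 0: pivot 3 → sign +
step 1: pivot 1 → sign +
signature = (2, 0, 0)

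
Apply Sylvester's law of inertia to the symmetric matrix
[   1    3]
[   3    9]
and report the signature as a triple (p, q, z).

step 0: pivot 1 → sign +
step 1: row/col 1 already zero → sign 0
signature = (1, 0, 1)

Answer: (1, 0, 1)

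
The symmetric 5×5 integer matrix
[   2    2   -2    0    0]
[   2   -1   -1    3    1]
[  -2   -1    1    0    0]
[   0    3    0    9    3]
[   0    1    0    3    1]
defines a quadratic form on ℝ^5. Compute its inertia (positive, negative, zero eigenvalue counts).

step 0: pivot 2 → sign +
step 1: pivot -3 → sign −
step 2: pivot -2/3 → sign −
step 3: pivot 27/2 → sign +
step 4: row/col 4 already zero → sign 0
signature = (2, 2, 1)

Answer: (2, 2, 1)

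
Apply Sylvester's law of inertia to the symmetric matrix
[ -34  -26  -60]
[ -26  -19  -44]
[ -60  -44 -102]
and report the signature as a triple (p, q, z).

Answer: (1, 2, 0)

Derivation:
step 0: pivot -34 → sign −
step 1: pivot 15/17 → sign +
step 2: pivot -2/15 → sign −
signature = (1, 2, 0)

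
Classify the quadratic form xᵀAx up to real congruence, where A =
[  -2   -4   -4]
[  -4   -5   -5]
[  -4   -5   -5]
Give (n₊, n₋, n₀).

step 0: pivot -2 → sign −
step 1: pivot 3 → sign +
step 2: row/col 2 already zero → sign 0
signature = (1, 1, 1)

Answer: (1, 1, 1)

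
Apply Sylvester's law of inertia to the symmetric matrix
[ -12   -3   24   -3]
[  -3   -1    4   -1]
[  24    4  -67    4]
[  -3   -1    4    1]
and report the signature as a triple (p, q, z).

Answer: (1, 3, 0)

Derivation:
step 0: pivot -12 → sign −
step 1: pivot -1/4 → sign −
step 2: pivot -3 → sign −
step 3: pivot 2 → sign +
signature = (1, 3, 0)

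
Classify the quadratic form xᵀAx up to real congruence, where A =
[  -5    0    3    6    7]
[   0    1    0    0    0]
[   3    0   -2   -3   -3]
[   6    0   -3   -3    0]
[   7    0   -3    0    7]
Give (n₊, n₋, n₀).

Answer: (2, 2, 1)

Derivation:
step 0: pivot -5 → sign −
step 1: pivot 1 → sign +
step 2: pivot -1/5 → sign −
step 3: pivot 6 → sign +
step 4: row/col 4 already zero → sign 0
signature = (2, 2, 1)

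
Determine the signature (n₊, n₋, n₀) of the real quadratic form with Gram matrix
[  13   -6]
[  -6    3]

Answer: (2, 0, 0)

Derivation:
step 0: pivot 13 → sign +
step 1: pivot 3/13 → sign +
signature = (2, 0, 0)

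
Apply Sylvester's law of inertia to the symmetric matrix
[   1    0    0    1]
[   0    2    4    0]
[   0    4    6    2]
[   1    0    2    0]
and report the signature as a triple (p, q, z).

step 0: pivot 1 → sign +
step 1: pivot 2 → sign +
step 2: pivot -2 → sign −
step 3: pivot 1 → sign +
signature = (3, 1, 0)

Answer: (3, 1, 0)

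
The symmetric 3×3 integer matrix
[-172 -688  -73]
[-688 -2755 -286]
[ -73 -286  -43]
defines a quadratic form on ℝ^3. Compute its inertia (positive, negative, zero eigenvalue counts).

step 0: pivot -172 → sign −
step 1: pivot -3 → sign −
step 2: pivot -3/172 → sign −
signature = (0, 3, 0)

Answer: (0, 3, 0)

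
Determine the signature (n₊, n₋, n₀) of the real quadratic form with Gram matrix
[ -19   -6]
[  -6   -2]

step 0: pivot -19 → sign −
step 1: pivot -2/19 → sign −
signature = (0, 2, 0)

Answer: (0, 2, 0)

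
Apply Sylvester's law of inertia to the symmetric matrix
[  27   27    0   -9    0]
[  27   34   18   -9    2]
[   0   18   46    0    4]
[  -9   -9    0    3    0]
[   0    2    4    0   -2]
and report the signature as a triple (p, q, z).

Answer: (3, 1, 1)

Derivation:
step 0: pivot 27 → sign +
step 1: pivot 7 → sign +
step 2: pivot -2/7 → sign −
step 3: pivot 2 → sign +
step 4: row/col 4 already zero → sign 0
signature = (3, 1, 1)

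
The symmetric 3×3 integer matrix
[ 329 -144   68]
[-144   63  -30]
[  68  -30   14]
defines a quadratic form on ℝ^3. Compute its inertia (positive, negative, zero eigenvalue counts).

Answer: (2, 1, 0)

Derivation:
step 0: pivot 329 → sign +
step 1: pivot -9/329 → sign −
step 2: pivot 2 → sign +
signature = (2, 1, 0)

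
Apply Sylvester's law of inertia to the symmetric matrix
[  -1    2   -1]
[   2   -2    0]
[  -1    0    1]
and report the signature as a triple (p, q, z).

Answer: (1, 1, 1)

Derivation:
step 0: pivot -1 → sign −
step 1: pivot 2 → sign +
step 2: row/col 2 already zero → sign 0
signature = (1, 1, 1)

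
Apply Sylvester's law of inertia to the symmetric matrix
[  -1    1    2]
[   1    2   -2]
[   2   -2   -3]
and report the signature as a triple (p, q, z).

Answer: (2, 1, 0)

Derivation:
step 0: pivot -1 → sign −
step 1: pivot 3 → sign +
step 2: pivot 1 → sign +
signature = (2, 1, 0)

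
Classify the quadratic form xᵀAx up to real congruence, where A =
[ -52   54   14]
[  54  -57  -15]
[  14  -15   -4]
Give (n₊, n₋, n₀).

step 0: pivot -52 → sign −
step 1: pivot -12/13 → sign −
step 2: row/col 2 already zero → sign 0
signature = (0, 2, 1)

Answer: (0, 2, 1)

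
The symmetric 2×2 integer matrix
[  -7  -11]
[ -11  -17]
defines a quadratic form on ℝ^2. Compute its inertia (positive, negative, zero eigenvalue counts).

Answer: (1, 1, 0)

Derivation:
step 0: pivot -7 → sign −
step 1: pivot 2/7 → sign +
signature = (1, 1, 0)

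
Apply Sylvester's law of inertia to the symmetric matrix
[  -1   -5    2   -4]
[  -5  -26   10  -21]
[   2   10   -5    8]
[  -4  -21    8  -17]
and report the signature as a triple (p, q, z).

step 0: pivot -1 → sign −
step 1: pivot -1 → sign −
step 2: pivot -1 → sign −
step 3: row/col 3 already zero → sign 0
signature = (0, 3, 1)

Answer: (0, 3, 1)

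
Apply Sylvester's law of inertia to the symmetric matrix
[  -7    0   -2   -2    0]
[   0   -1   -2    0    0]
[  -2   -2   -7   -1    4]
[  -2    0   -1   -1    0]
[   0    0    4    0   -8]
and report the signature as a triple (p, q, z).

step 0: pivot -7 → sign −
step 1: pivot -1 → sign −
step 2: pivot -17/7 → sign −
step 3: pivot -6/17 → sign −
step 4: row/col 4 already zero → sign 0
signature = (0, 4, 1)

Answer: (0, 4, 1)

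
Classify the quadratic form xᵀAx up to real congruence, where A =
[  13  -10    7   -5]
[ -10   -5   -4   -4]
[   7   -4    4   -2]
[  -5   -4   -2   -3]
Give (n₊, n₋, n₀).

Answer: (2, 2, 0)

Derivation:
step 0: pivot 13 → sign +
step 1: pivot -165/13 → sign −
step 2: pivot 21/55 → sign +
step 3: pivot -1/7 → sign −
signature = (2, 2, 0)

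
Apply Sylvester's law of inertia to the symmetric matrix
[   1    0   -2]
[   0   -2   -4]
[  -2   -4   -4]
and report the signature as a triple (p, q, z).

step 0: pivot 1 → sign +
step 1: pivot -2 → sign −
step 2: row/col 2 already zero → sign 0
signature = (1, 1, 1)

Answer: (1, 1, 1)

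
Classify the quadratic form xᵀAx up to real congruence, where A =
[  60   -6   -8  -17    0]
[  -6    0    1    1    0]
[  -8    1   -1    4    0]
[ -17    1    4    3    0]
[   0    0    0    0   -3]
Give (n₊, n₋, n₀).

Answer: (2, 3, 0)

Derivation:
step 0: pivot 60 → sign +
step 1: pivot -3/5 → sign −
step 2: pivot -2 → sign −
step 3: pivot 1/8 → sign +
step 4: pivot -3 → sign −
signature = (2, 3, 0)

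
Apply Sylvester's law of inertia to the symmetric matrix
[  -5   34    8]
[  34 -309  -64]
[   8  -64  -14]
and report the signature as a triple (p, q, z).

step 0: pivot -5 → sign −
step 1: pivot -389/5 → sign −
step 2: pivot -6/389 → sign −
signature = (0, 3, 0)

Answer: (0, 3, 0)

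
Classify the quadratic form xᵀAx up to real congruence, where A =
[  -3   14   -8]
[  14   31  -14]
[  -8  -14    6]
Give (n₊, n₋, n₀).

Answer: (1, 2, 0)

Derivation:
step 0: pivot -3 → sign −
step 1: pivot 289/3 → sign +
step 2: pivot -6/289 → sign −
signature = (1, 2, 0)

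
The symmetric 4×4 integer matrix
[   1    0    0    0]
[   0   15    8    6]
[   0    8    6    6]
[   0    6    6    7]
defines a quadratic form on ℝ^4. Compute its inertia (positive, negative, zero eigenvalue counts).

step 0: pivot 1 → sign +
step 1: pivot 15 → sign +
step 2: pivot 26/15 → sign +
step 3: pivot 1/13 → sign +
signature = (4, 0, 0)

Answer: (4, 0, 0)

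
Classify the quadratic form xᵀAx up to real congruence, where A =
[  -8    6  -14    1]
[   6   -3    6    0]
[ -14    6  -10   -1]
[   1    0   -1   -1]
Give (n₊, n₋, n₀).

step 0: pivot -8 → sign −
step 1: pivot 3/2 → sign +
step 2: pivot 1 → sign +
step 3: pivot -3/2 → sign −
signature = (2, 2, 0)

Answer: (2, 2, 0)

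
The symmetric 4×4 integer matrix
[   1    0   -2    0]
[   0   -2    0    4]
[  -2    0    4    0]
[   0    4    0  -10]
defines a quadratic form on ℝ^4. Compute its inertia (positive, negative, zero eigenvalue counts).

step 0: pivot 1 → sign +
step 1: pivot -2 → sign −
step 2: pivot -2 → sign −
step 3: row/col 3 already zero → sign 0
signature = (1, 2, 1)

Answer: (1, 2, 1)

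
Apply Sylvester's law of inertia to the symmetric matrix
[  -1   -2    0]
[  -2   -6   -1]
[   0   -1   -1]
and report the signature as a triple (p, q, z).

Answer: (0, 3, 0)

Derivation:
step 0: pivot -1 → sign −
step 1: pivot -2 → sign −
step 2: pivot -1/2 → sign −
signature = (0, 3, 0)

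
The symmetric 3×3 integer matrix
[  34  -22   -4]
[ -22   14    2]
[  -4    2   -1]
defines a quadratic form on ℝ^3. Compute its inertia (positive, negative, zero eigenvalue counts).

Answer: (1, 1, 1)

Derivation:
step 0: pivot 34 → sign +
step 1: pivot -4/17 → sign −
step 2: row/col 2 already zero → sign 0
signature = (1, 1, 1)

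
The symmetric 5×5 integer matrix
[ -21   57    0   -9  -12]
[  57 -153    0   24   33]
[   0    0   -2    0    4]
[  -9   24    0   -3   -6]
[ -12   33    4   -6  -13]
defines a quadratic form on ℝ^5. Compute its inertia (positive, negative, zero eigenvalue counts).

step 0: pivot -21 → sign −
step 1: pivot 12/7 → sign +
step 2: pivot -2 → sign −
step 3: pivot 3/4 → sign +
step 4: pivot 1 → sign +
signature = (3, 2, 0)

Answer: (3, 2, 0)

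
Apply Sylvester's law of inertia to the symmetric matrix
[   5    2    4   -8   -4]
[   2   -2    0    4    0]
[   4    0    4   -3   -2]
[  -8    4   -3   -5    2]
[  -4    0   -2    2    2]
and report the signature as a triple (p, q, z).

step 0: pivot 5 → sign +
step 1: pivot -14/5 → sign −
step 2: pivot 12/7 → sign +
step 3: pivot 5/12 → sign +
step 4: pivot -2/5 → sign −
signature = (3, 2, 0)

Answer: (3, 2, 0)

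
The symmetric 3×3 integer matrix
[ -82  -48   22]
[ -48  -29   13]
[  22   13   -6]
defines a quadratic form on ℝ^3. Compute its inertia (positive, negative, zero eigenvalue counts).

step 0: pivot -82 → sign −
step 1: pivot -37/41 → sign −
step 2: pivot -3/37 → sign −
signature = (0, 3, 0)

Answer: (0, 3, 0)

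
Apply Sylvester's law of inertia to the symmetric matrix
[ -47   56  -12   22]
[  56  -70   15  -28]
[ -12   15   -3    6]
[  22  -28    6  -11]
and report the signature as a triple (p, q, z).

Answer: (2, 2, 0)

Derivation:
step 0: pivot -47 → sign −
step 1: pivot -154/47 → sign −
step 2: pivot 3/14 → sign +
step 3: pivot 3/11 → sign +
signature = (2, 2, 0)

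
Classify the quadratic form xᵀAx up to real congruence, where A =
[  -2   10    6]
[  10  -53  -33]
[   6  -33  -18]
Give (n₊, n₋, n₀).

Answer: (1, 2, 0)

Derivation:
step 0: pivot -2 → sign −
step 1: pivot -3 → sign −
step 2: pivot 3 → sign +
signature = (1, 2, 0)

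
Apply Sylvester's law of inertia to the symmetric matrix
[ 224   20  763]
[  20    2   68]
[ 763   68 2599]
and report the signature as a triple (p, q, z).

Answer: (2, 1, 0)

Derivation:
step 0: pivot 224 → sign +
step 1: pivot 3/14 → sign +
step 2: pivot -1/24 → sign −
signature = (2, 1, 0)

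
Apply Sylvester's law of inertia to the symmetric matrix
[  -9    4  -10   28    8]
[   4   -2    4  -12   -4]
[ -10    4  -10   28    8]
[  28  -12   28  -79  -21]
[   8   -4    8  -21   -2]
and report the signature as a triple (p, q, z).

Answer: (2, 3, 0)

Derivation:
step 0: pivot -9 → sign −
step 1: pivot -2/9 → sign −
step 2: pivot 2 → sign +
step 3: pivot 1 → sign +
step 4: pivot -3 → sign −
signature = (2, 3, 0)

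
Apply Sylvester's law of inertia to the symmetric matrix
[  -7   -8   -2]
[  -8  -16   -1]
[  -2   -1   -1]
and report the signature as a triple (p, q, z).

Answer: (0, 3, 0)

Derivation:
step 0: pivot -7 → sign −
step 1: pivot -48/7 → sign −
step 2: pivot -3/16 → sign −
signature = (0, 3, 0)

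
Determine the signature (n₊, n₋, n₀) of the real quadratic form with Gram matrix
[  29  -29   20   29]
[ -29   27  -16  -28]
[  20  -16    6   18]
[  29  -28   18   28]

Answer: (2, 2, 0)

Derivation:
step 0: pivot 29 → sign +
step 1: pivot -2 → sign −
step 2: pivot 6/29 → sign +
step 3: pivot -1/2 → sign −
signature = (2, 2, 0)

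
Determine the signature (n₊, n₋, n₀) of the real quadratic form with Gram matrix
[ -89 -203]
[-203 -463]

Answer: (1, 1, 0)

Derivation:
step 0: pivot -89 → sign −
step 1: pivot 2/89 → sign +
signature = (1, 1, 0)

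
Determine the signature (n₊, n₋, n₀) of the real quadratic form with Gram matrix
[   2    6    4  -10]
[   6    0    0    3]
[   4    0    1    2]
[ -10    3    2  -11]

step 0: pivot 2 → sign +
step 1: pivot -18 → sign −
step 2: pivot 1 → sign +
step 3: pivot -1/2 → sign −
signature = (2, 2, 0)

Answer: (2, 2, 0)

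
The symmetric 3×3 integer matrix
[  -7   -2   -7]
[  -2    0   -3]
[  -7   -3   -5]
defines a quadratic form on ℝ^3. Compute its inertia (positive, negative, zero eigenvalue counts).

step 0: pivot -7 → sign −
step 1: pivot 4/7 → sign +
step 2: pivot 1/4 → sign +
signature = (2, 1, 0)

Answer: (2, 1, 0)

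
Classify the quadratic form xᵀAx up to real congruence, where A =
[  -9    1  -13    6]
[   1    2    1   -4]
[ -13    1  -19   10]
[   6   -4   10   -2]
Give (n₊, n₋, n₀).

Answer: (1, 3, 0)

Derivation:
step 0: pivot -9 → sign −
step 1: pivot 19/9 → sign +
step 2: pivot -6/19 → sign −
step 3: pivot -2 → sign −
signature = (1, 3, 0)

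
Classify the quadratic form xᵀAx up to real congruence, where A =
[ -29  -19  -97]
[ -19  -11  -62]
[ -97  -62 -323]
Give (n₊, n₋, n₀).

Answer: (1, 2, 0)

Derivation:
step 0: pivot -29 → sign −
step 1: pivot 42/29 → sign +
step 2: pivot -3/14 → sign −
signature = (1, 2, 0)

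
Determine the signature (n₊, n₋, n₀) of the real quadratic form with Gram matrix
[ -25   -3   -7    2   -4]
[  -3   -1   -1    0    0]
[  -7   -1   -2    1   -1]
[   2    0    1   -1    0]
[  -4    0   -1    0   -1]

Answer: (1, 3, 1)

Derivation:
step 0: pivot -25 → sign −
step 1: pivot -16/25 → sign −
step 2: pivot -3/4 → sign −
step 3: pivot 1/3 → sign +
step 4: row/col 4 already zero → sign 0
signature = (1, 3, 1)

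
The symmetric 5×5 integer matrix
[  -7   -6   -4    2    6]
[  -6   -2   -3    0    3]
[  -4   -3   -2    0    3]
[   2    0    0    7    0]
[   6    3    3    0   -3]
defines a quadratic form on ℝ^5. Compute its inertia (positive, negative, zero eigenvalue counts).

Answer: (4, 1, 0)

Derivation:
step 0: pivot -7 → sign −
step 1: pivot 22/7 → sign +
step 2: pivot 5/22 → sign +
step 3: pivot 3 → sign +
step 4: pivot 3/5 → sign +
signature = (4, 1, 0)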